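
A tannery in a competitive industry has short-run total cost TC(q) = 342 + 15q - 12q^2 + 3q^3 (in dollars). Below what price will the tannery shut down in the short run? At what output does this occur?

$3 per unit, at q = 2

The firm shuts down when price falls below the minimum of average variable cost. AVC = VC/q = 15 - 12q + 3q^2.
At the minimum of AVC, MC = AVC. MC = 15 - 24q + 9q^2; setting MC = AVC gives 6q^2 - 12q = 0, so q = 2. min AVC = 3.
For P < $3 the firm produces nothing.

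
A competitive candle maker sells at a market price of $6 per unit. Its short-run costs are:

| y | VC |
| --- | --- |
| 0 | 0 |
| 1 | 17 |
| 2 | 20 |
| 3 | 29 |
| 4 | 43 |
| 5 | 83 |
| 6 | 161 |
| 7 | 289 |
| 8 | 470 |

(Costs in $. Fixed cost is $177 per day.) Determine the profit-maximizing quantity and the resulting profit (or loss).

Tabulate TR − TC: y=0: -177; y=1: -188; y=2: -185; y=3: -188; y=4: -196; y=5: -230; y=6: -302; y=7: -424; y=8: -599.
Profit is highest at y = 0. Equivalently, the lowest AVC in the table is 29/3 ≈ $9.67 at y = 3, and P = $6 falls below it — price never covers variable cost, so the firm shuts down and loses only its fixed cost.

y = 0 (shut down); profit = -$177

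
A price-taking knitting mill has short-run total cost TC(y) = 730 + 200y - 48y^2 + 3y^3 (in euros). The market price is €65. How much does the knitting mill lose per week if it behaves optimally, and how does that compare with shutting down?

Profit = -€244 at y = 9

AVC = 200 - 48y + 3y^2; min AVC = €8 at y = 8. Since P = €65 ≥ min AVC, the firm produces.
With MC = 200 - 96y + 9y^2, P = MC on the upward-sloping part at y* = 9.
TR = 65·9 = 585. TC = 730 + 99 = 829. Profit = 585 − 829 = -€244.
Shutting down would mean losing the fixed cost of €730, so operating at a loss of €244 is better by €486.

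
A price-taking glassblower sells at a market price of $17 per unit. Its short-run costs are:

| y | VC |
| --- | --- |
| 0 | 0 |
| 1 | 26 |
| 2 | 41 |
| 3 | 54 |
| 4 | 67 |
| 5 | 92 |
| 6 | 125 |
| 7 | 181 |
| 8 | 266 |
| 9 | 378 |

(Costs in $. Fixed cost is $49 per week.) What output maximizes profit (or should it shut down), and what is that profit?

Tabulate TR − TC: y=0: -49; y=1: -58; y=2: -56; y=3: -52; y=4: -48; y=5: -56; y=6: -72; y=7: -111; y=8: -179; y=9: -274.
Profit is maximized at y = 4. AVC there is 67/4 = $16.75 ≤ P, so producing beats shutting down (which would give -$49).

y = 4; profit = -$48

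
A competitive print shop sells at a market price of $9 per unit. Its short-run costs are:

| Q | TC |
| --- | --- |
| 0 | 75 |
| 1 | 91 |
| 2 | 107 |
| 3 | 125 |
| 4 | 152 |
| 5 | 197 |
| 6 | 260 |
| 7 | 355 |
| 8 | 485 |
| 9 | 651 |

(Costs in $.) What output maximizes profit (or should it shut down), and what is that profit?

Tabulate TR − TC: Q=0: -75; Q=1: -82; Q=2: -89; Q=3: -98; Q=4: -116; Q=5: -152; Q=6: -206; Q=7: -292; Q=8: -413; Q=9: -570.
Profit is highest at Q = 0. Equivalently, the lowest AVC in the table is 16/1 ≈ $16 at Q = 1, and P = $9 falls below it — price never covers variable cost, so the firm shuts down and loses only its fixed cost.

Q = 0 (shut down); profit = -$75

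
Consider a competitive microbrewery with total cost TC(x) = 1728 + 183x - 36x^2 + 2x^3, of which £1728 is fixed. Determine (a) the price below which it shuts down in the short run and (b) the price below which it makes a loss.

Shutdown price = £21; break-even price = £183

AVC = 183 - 36x + 2x^2; minimized at x = 9, giving min AVC = £21. That is the shutdown price.
ATC = 1728/x + 183 - 36x + 2x^2. Setting dATC/dx = −1728/x^2 − 36 + 4x = 0 gives x = 12 (since 4·12^3 − 36·12^2 = 1728).
min ATC = 1728/12 + 183 − 36·12 + 2·12^2 = £183. That is the break-even price.
Between these two prices the firm operates at a loss; above £183 it earns a profit.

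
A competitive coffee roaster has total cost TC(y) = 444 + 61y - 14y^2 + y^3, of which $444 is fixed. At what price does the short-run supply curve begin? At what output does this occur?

$12 per unit, at y = 7

Short-run supply begins at min AVC. From VC = 61y - 14y^2 + y^3, AVC = 61 - 14y + y^2.
At the minimum of AVC, MC = AVC. MC = 61 - 28y + 3y^2; setting MC = AVC gives 2y^2 - 14y = 0, so y = 7. min AVC = 12.
So the shutdown price is $12.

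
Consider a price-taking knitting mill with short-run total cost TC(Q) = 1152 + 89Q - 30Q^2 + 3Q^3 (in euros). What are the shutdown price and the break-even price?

Shutdown price = min AVC. AVC = 89 - 30Q + 3Q^2, with vertex at Q = 5 and minimum €14.
ATC = 1152/Q + 89 - 30Q + 3Q^2. Setting dATC/dQ = −1152/Q^2 − 30 + 6Q = 0 gives Q = 8 (since 6·8^3 − 30·8^2 = 1152).
min ATC = 1152/8 + 89 − 30·8 + 3·8^2 = €185. That is the break-even price.
For €14 ≤ P < €185 the firm produces at a loss; below €14 it shuts down.

Shutdown price = €14; break-even price = €185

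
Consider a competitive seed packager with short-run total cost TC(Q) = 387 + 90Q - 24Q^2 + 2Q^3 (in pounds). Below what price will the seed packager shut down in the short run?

£18 per unit

The firm shuts down when price falls below the minimum of average variable cost. AVC = VC/Q = 90 - 24Q + 2Q^2.
dAVC/dQ = -24 + 4Q = 0 gives Q = 6. min AVC = 90 - 24·6 + 2·6^2 = 18.
The firm shuts down for any P below £18.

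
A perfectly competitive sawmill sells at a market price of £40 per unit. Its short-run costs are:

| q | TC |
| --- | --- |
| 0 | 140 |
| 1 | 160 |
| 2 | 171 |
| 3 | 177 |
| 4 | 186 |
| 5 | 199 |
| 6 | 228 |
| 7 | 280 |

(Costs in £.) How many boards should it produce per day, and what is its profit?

Tabulate TR − TC: q=0: -140; q=1: -120; q=2: -91; q=3: -57; q=4: -26; q=5: 1; q=6: 12; q=7: 0.
Profit is maximized at q = 6. AVC there is 88/6 = £14.67 ≤ P, so producing beats shutting down (which would give -£140).

q = 6; profit = £12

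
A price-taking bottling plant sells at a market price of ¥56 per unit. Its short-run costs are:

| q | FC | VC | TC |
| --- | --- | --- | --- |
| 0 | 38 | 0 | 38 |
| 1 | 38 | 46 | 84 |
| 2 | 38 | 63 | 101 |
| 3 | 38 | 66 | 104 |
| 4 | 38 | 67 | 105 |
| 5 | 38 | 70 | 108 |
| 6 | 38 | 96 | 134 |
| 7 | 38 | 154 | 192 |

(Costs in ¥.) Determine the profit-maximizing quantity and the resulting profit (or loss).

q = 6; profit = ¥202

Tabulate TR − TC: q=0: -38; q=1: -28; q=2: 11; q=3: 64; q=4: 119; q=5: 172; q=6: 202; q=7: 200.
Profit is maximized at q = 6. AVC there is 96/6 = ¥16 ≤ P, so producing beats shutting down (which would give -¥38).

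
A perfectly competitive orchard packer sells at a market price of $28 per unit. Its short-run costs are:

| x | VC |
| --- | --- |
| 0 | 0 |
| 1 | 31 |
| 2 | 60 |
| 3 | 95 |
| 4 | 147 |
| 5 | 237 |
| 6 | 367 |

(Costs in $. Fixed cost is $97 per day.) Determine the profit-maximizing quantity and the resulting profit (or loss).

Tabulate TR − TC: x=0: -97; x=1: -100; x=2: -101; x=3: -108; x=4: -132; x=5: -194; x=6: -296.
Profit is highest at x = 0. Equivalently, the lowest AVC in the table is 60/2 ≈ $30 at x = 2, and P = $28 falls below it — price never covers variable cost, so the firm shuts down and loses only its fixed cost.

x = 0 (shut down); profit = -$97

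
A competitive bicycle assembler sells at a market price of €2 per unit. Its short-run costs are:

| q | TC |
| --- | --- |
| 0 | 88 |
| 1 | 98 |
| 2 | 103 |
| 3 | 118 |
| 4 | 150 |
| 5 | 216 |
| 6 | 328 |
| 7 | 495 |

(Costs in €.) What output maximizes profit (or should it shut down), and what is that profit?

q = 0 (shut down); profit = -€88

Profit at each row (π = 2q − TC): q=0: -88; q=1: -96; q=2: -99; q=3: -112; q=4: -142; q=5: -206; q=6: -316; q=7: -481.
Profit is highest at q = 0. Equivalently, the lowest AVC in the table is 15/2 ≈ €7.50 at q = 2, and P = €2 falls below it — price never covers variable cost, so the firm shuts down and loses only its fixed cost.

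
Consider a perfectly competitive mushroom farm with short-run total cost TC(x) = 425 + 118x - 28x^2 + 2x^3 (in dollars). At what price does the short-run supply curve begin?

$20 per unit

The firm shuts down when price falls below the minimum of average variable cost. AVC = VC/x = 118 - 28x + 2x^2.
dAVC/dx = -28 + 4x = 0 gives x = 7. min AVC = 118 - 28·7 + 2·7^2 = 20.
The firm shuts down for any P below $20.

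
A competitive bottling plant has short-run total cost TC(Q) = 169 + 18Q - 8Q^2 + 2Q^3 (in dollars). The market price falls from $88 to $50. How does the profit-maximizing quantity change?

MC = 18 - 16Q + 6Q^2; the shutdown threshold is min AVC = $10 (at Q = 2).
At P = $88 ≥ min AVC, set P = MC on the rising branch: Q = 5.
At P = $50 ≥ min AVC, set P = MC: Q = 4. The firm stays open but cuts output.

Output falls from 5 to 4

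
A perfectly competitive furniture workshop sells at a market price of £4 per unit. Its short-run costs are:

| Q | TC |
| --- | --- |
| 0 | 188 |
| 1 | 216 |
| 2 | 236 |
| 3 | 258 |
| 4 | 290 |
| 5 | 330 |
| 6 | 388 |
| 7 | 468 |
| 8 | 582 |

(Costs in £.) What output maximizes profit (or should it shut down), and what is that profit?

Q = 0 (shut down); profit = -£188

Compute π = P·Q − TC at each output: Q=0: -188; Q=1: -212; Q=2: -228; Q=3: -246; Q=4: -274; Q=5: -310; Q=6: -364; Q=7: -440; Q=8: -550.
Profit is highest at Q = 0. Equivalently, the lowest AVC in the table is 70/3 ≈ £23.33 at Q = 3, and P = £4 falls below it — price never covers variable cost, so the firm shuts down and loses only its fixed cost.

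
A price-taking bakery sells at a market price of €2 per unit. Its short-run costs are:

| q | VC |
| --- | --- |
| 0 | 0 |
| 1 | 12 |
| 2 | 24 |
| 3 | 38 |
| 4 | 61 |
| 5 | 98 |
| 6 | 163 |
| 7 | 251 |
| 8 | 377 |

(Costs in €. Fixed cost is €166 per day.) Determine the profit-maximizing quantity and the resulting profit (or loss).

q = 0 (shut down); profit = -€166

Compute π = P·q − TC at each output: q=0: -166; q=1: -176; q=2: -186; q=3: -198; q=4: -219; q=5: -254; q=6: -317; q=7: -403; q=8: -527.
Profit is highest at q = 0. Equivalently, the lowest AVC in the table is 12/1 ≈ €12 at q = 1, and P = €2 falls below it — price never covers variable cost, so the firm shuts down and loses only its fixed cost.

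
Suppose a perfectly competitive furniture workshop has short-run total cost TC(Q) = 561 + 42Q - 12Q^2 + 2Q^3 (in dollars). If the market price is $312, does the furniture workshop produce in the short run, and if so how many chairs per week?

Strip out fixed cost: VC = 42Q - 12Q^2 + 2Q^3. Then AVC = 42 - 12Q + 2Q^2 and MC = 42 - 24Q + 6Q^2.
AVC hits its minimum where MC = AVC, at Q = 3, giving min AVC = 42 - 12·3 + 2·3^2 = $24.
Since P = $312 ≥ min AVC = $24, price covers variable cost and the firm should produce.
Solving P = MC: -270 - 24Q + 6Q^2 = 0 ⇒ Q = -5 or 9. On the upward-sloping branch, Q* = 9.
Check: AVC at Q = 9 is $96 ≤ P, so revenue covers variable cost.
Profit = P·Q − TC = 312·9 − 1425 = $1383.

Produce at Q = 9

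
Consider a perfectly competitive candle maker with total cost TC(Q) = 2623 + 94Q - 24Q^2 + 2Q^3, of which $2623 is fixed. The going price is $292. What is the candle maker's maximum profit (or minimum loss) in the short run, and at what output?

Profit = -$203 at Q = 11

AVC = 94 - 24Q + 2Q^2; min AVC = $22 at Q = 6. Since P = $292 ≥ min AVC, the firm produces.
With MC = 94 - 48Q + 6Q^2, P = MC on the upward-sloping part at Q* = 11.
TR = 292·11 = 3212. TC = 2623 + 792 = 3415. Profit = 3212 − 3415 = -$203.
That loss of $203 beats the $2623 the firm would lose by shutting down; producing recovers $2420 of fixed cost.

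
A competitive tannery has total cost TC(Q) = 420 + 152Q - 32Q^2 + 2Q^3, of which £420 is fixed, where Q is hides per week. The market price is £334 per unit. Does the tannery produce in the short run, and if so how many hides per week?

From TC, MC = TC'(Q) = 152 - 64Q + 6Q^2 and AVC = VC/Q = 152 - 32Q + 2Q^2.
AVC hits its minimum where MC = AVC, at Q = 8, giving min AVC = 152 - 32·8 + 2·8^2 = £24.
Since P = £334 ≥ min AVC = £24, price covers variable cost and the firm should produce.
Set P = MC: 334 = 152 - 64Q + 6Q^2 → -182 - 64Q + 6Q^2 = 0. The roots are Q = -7/3 and Q = 13; the profit-maximizing output is on the rising part of MC, so Q* = 13.
Check: AVC at Q = 13 is £74 ≤ P, so revenue covers variable cost.
Profit = P·Q − TC = 334·13 − 1382 = £2960.

Produce at Q = 13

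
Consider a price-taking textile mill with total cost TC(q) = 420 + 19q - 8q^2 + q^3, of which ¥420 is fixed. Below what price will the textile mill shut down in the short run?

Short-run supply begins at min AVC. From VC = 19q - 8q^2 + q^3, AVC = 19 - 8q + q^2.
At the minimum of AVC, MC = AVC. MC = 19 - 16q + 3q^2; setting MC = AVC gives 2q^2 - 8q = 0, so q = 4. min AVC = 3.
For P < ¥3 the firm produces nothing.

¥3 per unit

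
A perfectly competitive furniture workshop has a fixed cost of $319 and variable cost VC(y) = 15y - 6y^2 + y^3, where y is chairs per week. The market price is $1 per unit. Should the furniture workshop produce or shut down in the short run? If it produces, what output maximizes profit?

Shut down

From TC, MC = TC'(y) = 15 - 12y + 3y^2 and AVC = VC/y = 15 - 6y + y^2.
AVC hits its minimum where MC = AVC, at y = 3, giving min AVC = 15 - 6·3 + 3^2 = $6.
Since P = $1 < min AVC = $6, price fails to cover variable cost at any output.
Shutting down limits the loss to fixed cost, $319.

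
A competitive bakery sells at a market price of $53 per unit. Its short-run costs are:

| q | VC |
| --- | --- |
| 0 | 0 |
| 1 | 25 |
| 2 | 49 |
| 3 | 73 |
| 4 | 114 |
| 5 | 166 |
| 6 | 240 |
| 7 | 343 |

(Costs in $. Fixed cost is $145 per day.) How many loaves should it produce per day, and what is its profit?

Tabulate TR − TC: q=0: -145; q=1: -117; q=2: -88; q=3: -59; q=4: -47; q=5: -46; q=6: -67; q=7: -117.
Profit is maximized at q = 5. AVC there is 166/5 = $33.20 ≤ P, so producing beats shutting down (which would give -$145).

q = 5; profit = -$46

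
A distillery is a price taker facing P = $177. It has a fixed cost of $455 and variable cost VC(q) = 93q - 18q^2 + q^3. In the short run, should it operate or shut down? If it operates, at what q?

Variable cost is VC = 93q - 18q^2 + q^3, so AVC = VC/q = 93 - 18q + q^2 and MC = dTC/dq = 93 - 36q + 3q^2.
AVC is minimized where dAVC/dq = -18 + 2q = 0, at q = 9; min AVC = 93 - 18·9 + 9^2 = $12.
P = $177 exceeds min AVC = $12, so the firm stays open.
Solving P = MC: -84 - 36q + 3q^2 = 0 ⇒ q = -2 or 14. On the upward-sloping branch, q* = 14.
Check: AVC at q = 14 is $37 ≤ P, so revenue covers variable cost.
Profit = P·q − TC = 177·14 − 973 = $1505.

Produce at q = 14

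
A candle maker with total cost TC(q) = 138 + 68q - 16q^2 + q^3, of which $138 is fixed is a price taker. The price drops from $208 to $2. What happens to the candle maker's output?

AVC = 68 - 16q + q^2, minimized at q = 8 where min AVC = $4. MC = 68 - 32q + 3q^2.
With P = $208 above the shutdown price, P = MC gives q = 14.
At P = $2 < min AVC = $4, price no longer covers variable cost at any output, so the firm shuts down: q = 0.

Output falls from 14 to 0 (the firm shuts down)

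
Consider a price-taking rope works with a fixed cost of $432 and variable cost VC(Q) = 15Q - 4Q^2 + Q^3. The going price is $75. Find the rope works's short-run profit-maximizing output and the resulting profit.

AVC = 15 - 4Q + Q^2 has its minimum $11 at Q = 2; price $75 clears that bar, so the firm operates.
MC = 15 - 8Q + 3Q^2. Setting P = MC and taking the root on the rising branch gives Q* = 6.
TR = 75·6 = 450. TC = 432 + 162 = 594. Profit = 450 − 594 = -$144.
Shutting down would mean losing the fixed cost of $432, so operating at a loss of $144 is better by $288.

Profit = -$144 at Q = 6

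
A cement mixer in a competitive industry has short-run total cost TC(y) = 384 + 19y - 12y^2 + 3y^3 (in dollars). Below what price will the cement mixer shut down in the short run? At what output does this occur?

The shutdown price is the minimum of AVC. VC = 19y - 12y^2 + 3y^3, so AVC = 19 - 12y + 3y^2.
dAVC/dy = -12 + 6y = 0 gives y = 2. min AVC = 19 - 12·2 + 3·2^2 = 7.
The firm shuts down for any P below $7.

$7 per unit, at y = 2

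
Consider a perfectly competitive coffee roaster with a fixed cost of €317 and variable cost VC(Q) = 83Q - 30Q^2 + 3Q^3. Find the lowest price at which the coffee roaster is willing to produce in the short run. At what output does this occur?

The firm shuts down when price falls below the minimum of average variable cost. AVC = VC/Q = 83 - 30Q + 3Q^2.
dAVC/dQ = -30 + 6Q = 0 gives Q = 5. min AVC = 83 - 30·5 + 3·5^2 = 8.
For P < €8 the firm produces nothing.

€8 per unit, at Q = 5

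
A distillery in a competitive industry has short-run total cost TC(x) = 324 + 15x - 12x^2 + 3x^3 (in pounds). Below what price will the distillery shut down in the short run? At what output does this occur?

£3 per unit, at x = 2

The firm shuts down when price falls below the minimum of average variable cost. AVC = VC/x = 15 - 12x + 3x^2.
At the minimum of AVC, MC = AVC. MC = 15 - 24x + 9x^2; setting MC = AVC gives 6x^2 - 12x = 0, so x = 2. min AVC = 3.
The firm shuts down for any P below £3.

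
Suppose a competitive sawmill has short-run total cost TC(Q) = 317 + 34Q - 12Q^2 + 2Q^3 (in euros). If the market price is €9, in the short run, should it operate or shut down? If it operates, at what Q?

Variable cost is VC = 34Q - 12Q^2 + 2Q^3, so AVC = VC/Q = 34 - 12Q + 2Q^2 and MC = dTC/dQ = 34 - 24Q + 6Q^2.
AVC is minimized where dAVC/dQ = -12 + 4Q = 0, at Q = 3; min AVC = 34 - 12·3 + 2·3^2 = €16.
With P < min AVC (€9 < €16), every unit sold adds to the loss.
The firm minimizes its loss by shutting down and losing only its fixed cost of €317.

Shut down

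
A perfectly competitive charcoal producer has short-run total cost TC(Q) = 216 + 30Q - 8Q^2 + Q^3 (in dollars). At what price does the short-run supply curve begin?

The shutdown price is the minimum of AVC. VC = 30Q - 8Q^2 + Q^3, so AVC = 30 - 8Q + Q^2.
At the minimum of AVC, MC = AVC. MC = 30 - 16Q + 3Q^2; setting MC = AVC gives 2Q^2 - 8Q = 0, so Q = 4. min AVC = 14.
For P < $14 the firm produces nothing.

$14 per unit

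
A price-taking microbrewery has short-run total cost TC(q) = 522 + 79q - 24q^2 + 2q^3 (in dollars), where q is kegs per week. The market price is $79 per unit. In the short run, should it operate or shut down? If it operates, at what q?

From TC, MC = TC'(q) = 79 - 48q + 6q^2 and AVC = VC/q = 79 - 24q + 2q^2.
The AVC parabola has its vertex at q = 24/4 = 6, where AVC = 79 - 24·6 + 2·6^2 = $7.
Because $79 ≥ $7, revenue can cover variable cost; the firm operates.
Solving P = MC: -48q + 6q^2 = 0 ⇒ q = 0 or 8. On the upward-sloping branch, q* = 8.
Check: AVC at q = 8 is $15 ≤ P, so revenue covers variable cost.
Profit = P·q − TC = 79·8 − 642 = -$10, a loss, but smaller than the $522 fixed cost the firm would lose by shutting down.

Produce at q = 8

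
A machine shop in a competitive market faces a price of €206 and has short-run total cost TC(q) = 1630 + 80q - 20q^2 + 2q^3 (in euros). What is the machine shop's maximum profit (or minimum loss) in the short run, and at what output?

Profit = -€334 at q = 9

AVC = 80 - 20q + 2q^2; min AVC = €30 at q = 5. Since P = €206 ≥ min AVC, the firm produces.
With MC = 80 - 40q + 6q^2, P = MC on the upward-sloping part at q* = 9.
TR = 206·9 = 1854. TC = 1630 + 558 = 2188. Profit = 1854 − 2188 = -€334.
That loss of €334 beats the €1630 the firm would lose by shutting down; producing recovers €1296 of fixed cost.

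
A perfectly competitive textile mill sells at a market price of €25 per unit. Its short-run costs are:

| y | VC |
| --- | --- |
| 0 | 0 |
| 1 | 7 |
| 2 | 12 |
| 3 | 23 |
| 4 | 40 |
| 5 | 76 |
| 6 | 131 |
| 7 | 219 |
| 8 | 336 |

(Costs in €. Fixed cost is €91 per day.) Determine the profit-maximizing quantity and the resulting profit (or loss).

y = 4; profit = -€31

Compute π = P·y − TC at each output: y=0: -91; y=1: -73; y=2: -53; y=3: -39; y=4: -31; y=5: -42; y=6: -72; y=7: -135; y=8: -227.
Profit is maximized at y = 4. AVC there is 40/4 = €10 ≤ P, so producing beats shutting down (which would give -€91).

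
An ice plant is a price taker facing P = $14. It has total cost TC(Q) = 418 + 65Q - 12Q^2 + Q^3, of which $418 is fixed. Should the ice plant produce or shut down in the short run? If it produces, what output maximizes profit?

Shut down

From TC, MC = TC'(Q) = 65 - 24Q + 3Q^2 and AVC = VC/Q = 65 - 12Q + Q^2.
The AVC parabola has its vertex at Q = 12/2 = 6, where AVC = 65 - 12·6 + 6^2 = $29.
Since P = $14 < min AVC = $29, price fails to cover variable cost at any output.
Shutting down limits the loss to fixed cost, $418.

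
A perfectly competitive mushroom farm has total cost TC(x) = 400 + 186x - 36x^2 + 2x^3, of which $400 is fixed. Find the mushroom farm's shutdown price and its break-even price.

Shutdown price = $24; break-even price = $66

Shutdown price = min AVC. AVC = 186 - 36x + 2x^2, with vertex at x = 9 and minimum $24.
ATC = 400/x + 186 - 36x + 2x^2. Setting dATC/dx = −400/x^2 − 36 + 4x = 0 gives x = 10 (since 4·10^3 − 36·10^2 = 400).
min ATC = 400/10 + 186 − 36·10 + 2·10^2 = $66. That is the break-even price.
Between these two prices the firm operates at a loss; above $66 it earns a profit.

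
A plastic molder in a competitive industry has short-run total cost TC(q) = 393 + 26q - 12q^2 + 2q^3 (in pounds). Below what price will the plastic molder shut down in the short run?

Short-run supply begins at min AVC. From VC = 26q - 12q^2 + 2q^3, AVC = 26 - 12q + 2q^2.
At the minimum of AVC, MC = AVC. MC = 26 - 24q + 6q^2; setting MC = AVC gives 4q^2 - 12q = 0, so q = 3. min AVC = 8.
For P < £8 the firm produces nothing.

£8 per unit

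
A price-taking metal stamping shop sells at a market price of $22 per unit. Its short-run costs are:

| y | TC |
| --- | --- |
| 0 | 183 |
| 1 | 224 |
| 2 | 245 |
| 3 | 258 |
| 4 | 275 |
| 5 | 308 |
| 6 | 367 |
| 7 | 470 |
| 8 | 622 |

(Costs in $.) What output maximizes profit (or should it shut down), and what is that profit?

Profit at each row (π = 22y − TC): y=0: -183; y=1: -202; y=2: -201; y=3: -192; y=4: -187; y=5: -198; y=6: -235; y=7: -316; y=8: -446.
Profit is highest at y = 0. Equivalently, the lowest AVC in the table is 92/4 ≈ $23 at y = 4, and P = $22 falls below it — price never covers variable cost, so the firm shuts down and loses only its fixed cost.

y = 0 (shut down); profit = -$183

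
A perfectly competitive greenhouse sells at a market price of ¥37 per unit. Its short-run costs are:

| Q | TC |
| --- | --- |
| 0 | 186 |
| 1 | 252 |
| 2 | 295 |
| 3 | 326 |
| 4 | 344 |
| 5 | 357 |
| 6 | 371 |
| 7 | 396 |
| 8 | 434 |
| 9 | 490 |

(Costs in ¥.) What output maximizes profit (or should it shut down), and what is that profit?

Profit at each row (π = 37Q − TC): Q=0: -186; Q=1: -215; Q=2: -221; Q=3: -215; Q=4: -196; Q=5: -172; Q=6: -149; Q=7: -137; Q=8: -138; Q=9: -157.
Profit is maximized at Q = 7. AVC there is 210/7 = ¥30 ≤ P, so producing beats shutting down (which would give -¥186).

Q = 7; profit = -¥137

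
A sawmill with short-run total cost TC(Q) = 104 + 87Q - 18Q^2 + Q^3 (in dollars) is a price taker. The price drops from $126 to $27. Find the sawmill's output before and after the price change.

Output falls from 13 to 10

MC = 87 - 36Q + 3Q^2; the shutdown threshold is min AVC = $6 (at Q = 9).
At P = $126 ≥ min AVC, set P = MC on the rising branch: Q = 13.
At P = $27 ≥ min AVC, set P = MC: Q = 10. The firm stays open but cuts output.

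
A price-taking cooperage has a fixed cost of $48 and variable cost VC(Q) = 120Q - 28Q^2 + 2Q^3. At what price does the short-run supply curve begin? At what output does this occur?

The firm shuts down when price falls below the minimum of average variable cost. AVC = VC/Q = 120 - 28Q + 2Q^2.
At the minimum of AVC, MC = AVC. MC = 120 - 56Q + 6Q^2; setting MC = AVC gives 4Q^2 - 28Q = 0, so Q = 7. min AVC = 22.
So the shutdown price is $22.

$22 per unit, at Q = 7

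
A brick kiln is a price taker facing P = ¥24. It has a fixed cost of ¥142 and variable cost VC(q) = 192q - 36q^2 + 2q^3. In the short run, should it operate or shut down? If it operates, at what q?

Strip out fixed cost: VC = 192q - 36q^2 + 2q^3. Then AVC = 192 - 36q + 2q^2 and MC = 192 - 72q + 6q^2.
AVC hits its minimum where MC = AVC, at q = 9, giving min AVC = 192 - 36·9 + 2·9^2 = ¥30.
P = ¥24 lies below min AVC = ¥30; no output level covers variable cost.
Best response: produce nothing and absorb the ¥142 fixed cost.

Shut down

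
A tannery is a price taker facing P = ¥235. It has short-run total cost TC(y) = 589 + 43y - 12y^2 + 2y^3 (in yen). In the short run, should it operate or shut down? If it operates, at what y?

Produce at y = 8

From TC, MC = TC'(y) = 43 - 24y + 6y^2 and AVC = VC/y = 43 - 12y + 2y^2.
The AVC parabola has its vertex at y = 12/4 = 3, where AVC = 43 - 12·3 + 2·3^2 = ¥25.
Since P = ¥235 ≥ min AVC = ¥25, price covers variable cost and the firm should produce.
P = MC gives -192 - 24y + 6y^2 = 0, with roots -4 and 8. Take the larger (rising MC): y* = 8.
Check: AVC at y = 8 is ¥75 ≤ P, so revenue covers variable cost.
Profit = P·y − TC = 235·8 − 1189 = ¥691.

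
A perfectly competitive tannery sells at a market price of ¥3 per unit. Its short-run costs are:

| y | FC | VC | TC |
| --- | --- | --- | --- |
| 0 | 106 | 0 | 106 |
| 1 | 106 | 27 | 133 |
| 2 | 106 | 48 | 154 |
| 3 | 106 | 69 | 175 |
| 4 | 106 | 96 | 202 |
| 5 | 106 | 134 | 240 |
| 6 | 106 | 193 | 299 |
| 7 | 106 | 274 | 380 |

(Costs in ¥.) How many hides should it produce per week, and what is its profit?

y = 0 (shut down); profit = -¥106

Profit at each row (π = 3y − TC): y=0: -106; y=1: -130; y=2: -148; y=3: -166; y=4: -190; y=5: -225; y=6: -281; y=7: -359.
Profit is highest at y = 0. Equivalently, the lowest AVC in the table is 69/3 ≈ ¥23 at y = 3, and P = ¥3 falls below it — price never covers variable cost, so the firm shuts down and loses only its fixed cost.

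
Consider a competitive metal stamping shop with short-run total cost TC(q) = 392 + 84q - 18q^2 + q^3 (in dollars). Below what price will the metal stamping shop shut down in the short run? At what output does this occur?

$3 per unit, at q = 9

Short-run supply begins at min AVC. From VC = 84q - 18q^2 + q^3, AVC = 84 - 18q + q^2.
dAVC/dq = -18 + 2q = 0 gives q = 9. min AVC = 84 - 18·9 + 9^2 = 3.
For P < $3 the firm produces nothing.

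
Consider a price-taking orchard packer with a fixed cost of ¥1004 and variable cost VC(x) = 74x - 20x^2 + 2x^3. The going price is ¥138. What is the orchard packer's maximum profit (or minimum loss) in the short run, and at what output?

AVC = 74 - 20x + 2x^2 has its minimum ¥24 at x = 5; price ¥138 clears that bar, so the firm operates.
With MC = 74 - 40x + 6x^2, P = MC on the upward-sloping part at x* = 8.
TR = 138·8 = 1104. TC = 1004 + 336 = 1340. Profit = 1104 − 1340 = -¥236.
By producing, the firm covers all variable cost plus ¥768 of fixed cost; shutting down would lose the full ¥1004.

Profit = -¥236 at x = 8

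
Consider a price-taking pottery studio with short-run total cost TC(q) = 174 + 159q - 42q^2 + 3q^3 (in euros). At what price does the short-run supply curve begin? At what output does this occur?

The firm shuts down when price falls below the minimum of average variable cost. AVC = VC/q = 159 - 42q + 3q^2.
At the minimum of AVC, MC = AVC. MC = 159 - 84q + 9q^2; setting MC = AVC gives 6q^2 - 42q = 0, so q = 7. min AVC = 12.
For P < €12 the firm produces nothing.

€12 per unit, at q = 7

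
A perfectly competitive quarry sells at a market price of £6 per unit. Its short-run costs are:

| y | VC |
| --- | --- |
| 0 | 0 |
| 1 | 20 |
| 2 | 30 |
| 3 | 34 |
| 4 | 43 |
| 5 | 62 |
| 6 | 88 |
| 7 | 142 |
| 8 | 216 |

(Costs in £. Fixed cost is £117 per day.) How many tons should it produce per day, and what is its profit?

Tabulate TR − TC: y=0: -117; y=1: -131; y=2: -135; y=3: -133; y=4: -136; y=5: -149; y=6: -169; y=7: -217; y=8: -285.
Profit is highest at y = 0. Equivalently, the lowest AVC in the table is 43/4 ≈ £10.75 at y = 4, and P = £6 falls below it — price never covers variable cost, so the firm shuts down and loses only its fixed cost.

y = 0 (shut down); profit = -£117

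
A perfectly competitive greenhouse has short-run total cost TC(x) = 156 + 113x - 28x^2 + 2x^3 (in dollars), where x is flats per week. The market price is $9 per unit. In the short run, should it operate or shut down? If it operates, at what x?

Shut down

From TC, MC = TC'(x) = 113 - 56x + 6x^2 and AVC = VC/x = 113 - 28x + 2x^2.
AVC hits its minimum where MC = AVC, at x = 7, giving min AVC = 113 - 28·7 + 2·7^2 = $15.
Since P = $9 < min AVC = $15, price fails to cover variable cost at any output.
Best response: produce nothing and absorb the $156 fixed cost.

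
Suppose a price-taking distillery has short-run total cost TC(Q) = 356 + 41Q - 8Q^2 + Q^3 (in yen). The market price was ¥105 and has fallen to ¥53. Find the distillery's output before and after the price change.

Output falls from 8 to 6

AVC = 41 - 8Q + Q^2, minimized at Q = 4 where min AVC = ¥25. MC = 41 - 16Q + 3Q^2.
At P = ¥105 ≥ min AVC, set P = MC on the rising branch: Q = 8.
At P = ¥53 ≥ min AVC, set P = MC: Q = 6. The firm stays open but cuts output.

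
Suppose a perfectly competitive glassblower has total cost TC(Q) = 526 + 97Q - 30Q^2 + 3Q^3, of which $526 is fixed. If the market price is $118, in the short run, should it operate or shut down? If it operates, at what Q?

Variable cost is VC = 97Q - 30Q^2 + 3Q^3, so AVC = VC/Q = 97 - 30Q + 3Q^2 and MC = dTC/dQ = 97 - 60Q + 9Q^2.
AVC is minimized where dAVC/dQ = -30 + 6Q = 0, at Q = 5; min AVC = 97 - 30·5 + 3·5^2 = $22.
P = $118 exceeds min AVC = $22, so the firm stays open.
P = MC gives -21 - 60Q + 9Q^2 = 0, with roots -1/3 and 7. Take the larger (rising MC): Q* = 7.
Check: AVC at Q = 7 is $34 ≤ P, so revenue covers variable cost.
Profit = P·Q − TC = 118·7 − 764 = $62.

Produce at Q = 7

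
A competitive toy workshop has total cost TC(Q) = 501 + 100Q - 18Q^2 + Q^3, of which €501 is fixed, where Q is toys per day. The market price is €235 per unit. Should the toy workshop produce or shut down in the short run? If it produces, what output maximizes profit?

Produce at Q = 15

Variable cost is VC = 100Q - 18Q^2 + Q^3, so AVC = VC/Q = 100 - 18Q + Q^2 and MC = dTC/dQ = 100 - 36Q + 3Q^2.
AVC is minimized where dAVC/dQ = -18 + 2Q = 0, at Q = 9; min AVC = 100 - 18·9 + 9^2 = €19.
Because €235 ≥ €19, revenue can cover variable cost; the firm operates.
Solving P = MC: -135 - 36Q + 3Q^2 = 0 ⇒ Q = -3 or 15. On the upward-sloping branch, Q* = 15.
Check: AVC at Q = 15 is €55 ≤ P, so revenue covers variable cost.
Profit = P·Q − TC = 235·15 − 1326 = €2199.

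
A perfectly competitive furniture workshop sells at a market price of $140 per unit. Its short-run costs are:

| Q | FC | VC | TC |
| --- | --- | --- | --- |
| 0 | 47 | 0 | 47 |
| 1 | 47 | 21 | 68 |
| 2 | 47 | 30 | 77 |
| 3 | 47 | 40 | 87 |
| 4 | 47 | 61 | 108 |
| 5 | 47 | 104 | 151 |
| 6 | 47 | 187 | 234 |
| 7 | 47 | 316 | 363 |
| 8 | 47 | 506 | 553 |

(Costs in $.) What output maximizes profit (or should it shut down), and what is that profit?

Q = 7; profit = $617

Tabulate TR − TC: Q=0: -47; Q=1: 72; Q=2: 203; Q=3: 333; Q=4: 452; Q=5: 549; Q=6: 606; Q=7: 617; Q=8: 567.
Profit is maximized at Q = 7. AVC there is 316/7 = $45.14 ≤ P, so producing beats shutting down (which would give -$47).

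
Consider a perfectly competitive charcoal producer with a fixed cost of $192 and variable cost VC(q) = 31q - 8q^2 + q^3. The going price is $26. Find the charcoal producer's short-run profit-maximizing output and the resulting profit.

Profit = -$142 at q = 5

AVC = 31 - 8q + q^2; min AVC = $15 at q = 4. Since P = $26 ≥ min AVC, the firm produces.
MC = 31 - 16q + 3q^2. Setting P = MC and taking the root on the rising branch gives q* = 5.
TR = 26·5 = 130. TC = 192 + 80 = 272. Profit = 130 − 272 = -$142.
Shutting down would mean losing the fixed cost of $192, so operating at a loss of $142 is better by $50.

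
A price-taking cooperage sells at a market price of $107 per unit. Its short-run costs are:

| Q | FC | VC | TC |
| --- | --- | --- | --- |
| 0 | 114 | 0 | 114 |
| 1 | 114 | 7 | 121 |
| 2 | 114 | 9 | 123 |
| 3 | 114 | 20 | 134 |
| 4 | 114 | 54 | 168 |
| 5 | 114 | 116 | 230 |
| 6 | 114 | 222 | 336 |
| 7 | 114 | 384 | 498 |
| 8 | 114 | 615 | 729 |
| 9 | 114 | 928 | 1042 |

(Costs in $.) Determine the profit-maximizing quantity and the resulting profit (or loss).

Q = 6; profit = $306

Compute π = P·Q − TC at each output: Q=0: -114; Q=1: -14; Q=2: 91; Q=3: 187; Q=4: 260; Q=5: 305; Q=6: 306; Q=7: 251; Q=8: 127; Q=9: -79.
Profit is maximized at Q = 6. AVC there is 222/6 = $37 ≤ P, so producing beats shutting down (which would give -$114).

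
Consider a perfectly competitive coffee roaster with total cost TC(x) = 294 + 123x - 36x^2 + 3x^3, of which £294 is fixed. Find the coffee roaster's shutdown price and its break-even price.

Shutdown price = £15; break-even price = £60

Shutdown price = min AVC. AVC = 123 - 36x + 3x^2, with vertex at x = 6 and minimum £15.
ATC = 294/x + 123 - 36x + 3x^2. Setting dATC/dx = −294/x^2 − 36 + 6x = 0 gives x = 7 (since 6·7^3 − 36·7^2 = 294).
min ATC = 294/7 + 123 − 36·7 + 3·7^2 = £60. That is the break-even price.
Between these two prices the firm operates at a loss; above £60 it earns a profit.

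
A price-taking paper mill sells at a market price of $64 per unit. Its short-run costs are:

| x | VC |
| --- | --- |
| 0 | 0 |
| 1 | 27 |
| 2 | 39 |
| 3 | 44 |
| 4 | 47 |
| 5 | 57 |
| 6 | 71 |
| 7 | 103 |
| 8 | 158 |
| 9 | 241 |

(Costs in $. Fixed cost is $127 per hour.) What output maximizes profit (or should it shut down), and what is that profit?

x = 8; profit = $227

Compute π = P·x − TC at each output: x=0: -127; x=1: -90; x=2: -38; x=3: 21; x=4: 82; x=5: 136; x=6: 186; x=7: 218; x=8: 227; x=9: 208.
Profit is maximized at x = 8. AVC there is 158/8 = $19.75 ≤ P, so producing beats shutting down (which would give -$127).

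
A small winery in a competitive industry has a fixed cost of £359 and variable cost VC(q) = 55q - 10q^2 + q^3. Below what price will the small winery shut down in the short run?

Short-run supply begins at min AVC. From VC = 55q - 10q^2 + q^3, AVC = 55 - 10q + q^2.
At the minimum of AVC, MC = AVC. MC = 55 - 20q + 3q^2; setting MC = AVC gives 2q^2 - 10q = 0, so q = 5. min AVC = 30.
So the shutdown price is £30.

£30 per unit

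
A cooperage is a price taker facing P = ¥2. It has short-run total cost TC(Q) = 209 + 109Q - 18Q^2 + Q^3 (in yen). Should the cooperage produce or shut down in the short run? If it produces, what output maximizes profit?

Strip out fixed cost: VC = 109Q - 18Q^2 + Q^3. Then AVC = 109 - 18Q + Q^2 and MC = 109 - 36Q + 3Q^2.
The AVC parabola has its vertex at Q = 18/2 = 9, where AVC = 109 - 18·9 + 9^2 = ¥28.
P = ¥2 lies below min AVC = ¥28; no output level covers variable cost.
The firm minimizes its loss by shutting down and losing only its fixed cost of ¥209.

Shut down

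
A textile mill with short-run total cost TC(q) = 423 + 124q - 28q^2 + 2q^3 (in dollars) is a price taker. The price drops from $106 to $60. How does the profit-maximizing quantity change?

MC = 124 - 56q + 6q^2; the shutdown threshold is min AVC = $26 (at q = 7).
At P = $106 ≥ min AVC, set P = MC on the rising branch: q = 9.
At P = $60 ≥ min AVC, set P = MC: q = 8. The firm stays open but cuts output.

Output falls from 9 to 8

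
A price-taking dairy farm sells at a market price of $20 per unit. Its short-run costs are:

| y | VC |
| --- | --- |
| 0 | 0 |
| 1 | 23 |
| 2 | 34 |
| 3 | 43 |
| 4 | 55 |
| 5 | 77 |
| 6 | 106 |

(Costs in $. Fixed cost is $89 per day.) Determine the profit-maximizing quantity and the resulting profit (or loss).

y = 4; profit = -$64

Tabulate TR − TC: y=0: -89; y=1: -92; y=2: -83; y=3: -72; y=4: -64; y=5: -66; y=6: -75.
Profit is maximized at y = 4. AVC there is 55/4 = $13.75 ≤ P, so producing beats shutting down (which would give -$89).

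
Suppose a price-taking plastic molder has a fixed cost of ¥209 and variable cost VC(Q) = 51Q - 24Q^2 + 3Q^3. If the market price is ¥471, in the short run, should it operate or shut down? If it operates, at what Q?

Variable cost is VC = 51Q - 24Q^2 + 3Q^3, so AVC = VC/Q = 51 - 24Q + 3Q^2 and MC = dTC/dQ = 51 - 48Q + 9Q^2.
The AVC parabola has its vertex at Q = 24/6 = 4, where AVC = 51 - 24·4 + 3·4^2 = ¥3.
P = ¥471 exceeds min AVC = ¥3, so the firm stays open.
Solving P = MC: -420 - 48Q + 9Q^2 = 0 ⇒ Q = -14/3 or 10. On the upward-sloping branch, Q* = 10.
Check: AVC at Q = 10 is ¥111 ≤ P, so revenue covers variable cost.
Profit = P·Q − TC = 471·10 − 1319 = ¥3391.

Produce at Q = 10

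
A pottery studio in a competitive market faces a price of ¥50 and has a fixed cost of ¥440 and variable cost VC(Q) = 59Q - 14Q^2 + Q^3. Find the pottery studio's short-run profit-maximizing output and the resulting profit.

Profit = -¥116 at Q = 9

AVC = 59 - 14Q + Q^2 has its minimum ¥10 at Q = 7; price ¥50 clears that bar, so the firm operates.
With MC = 59 - 28Q + 3Q^2, P = MC on the upward-sloping part at Q* = 9.
TR = 50·9 = 450. TC = 440 + 126 = 566. Profit = 450 − 566 = -¥116.
By producing, the firm covers all variable cost plus ¥324 of fixed cost; shutting down would lose the full ¥440.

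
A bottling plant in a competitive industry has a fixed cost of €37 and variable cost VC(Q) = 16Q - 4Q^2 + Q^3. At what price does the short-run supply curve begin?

The firm shuts down when price falls below the minimum of average variable cost. AVC = VC/Q = 16 - 4Q + Q^2.
dAVC/dQ = -4 + 2Q = 0 gives Q = 2. min AVC = 16 - 4·2 + 2^2 = 12.
For P < €12 the firm produces nothing.

€12 per unit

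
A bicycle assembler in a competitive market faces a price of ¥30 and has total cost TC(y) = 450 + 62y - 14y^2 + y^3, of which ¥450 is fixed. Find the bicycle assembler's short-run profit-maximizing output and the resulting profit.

Profit = -¥322 at y = 8

AVC = 62 - 14y + y^2; min AVC = ¥13 at y = 7. Since P = ¥30 ≥ min AVC, the firm produces.
MC = 62 - 28y + 3y^2. Setting P = MC and taking the root on the rising branch gives y* = 8.
TR = 30·8 = 240. TC = 450 + 112 = 562. Profit = 240 − 562 = -¥322.
That loss of ¥322 beats the ¥450 the firm would lose by shutting down; producing recovers ¥128 of fixed cost.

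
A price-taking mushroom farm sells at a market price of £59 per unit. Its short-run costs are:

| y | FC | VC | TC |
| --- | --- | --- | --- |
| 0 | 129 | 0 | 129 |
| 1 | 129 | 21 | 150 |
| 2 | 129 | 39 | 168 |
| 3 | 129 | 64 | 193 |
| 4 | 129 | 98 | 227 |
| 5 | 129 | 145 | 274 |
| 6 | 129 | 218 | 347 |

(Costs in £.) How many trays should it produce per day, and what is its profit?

y = 5; profit = £21

Tabulate TR − TC: y=0: -129; y=1: -91; y=2: -50; y=3: -16; y=4: 9; y=5: 21; y=6: 7.
Profit is maximized at y = 5. AVC there is 145/5 = £29 ≤ P, so producing beats shutting down (which would give -£129).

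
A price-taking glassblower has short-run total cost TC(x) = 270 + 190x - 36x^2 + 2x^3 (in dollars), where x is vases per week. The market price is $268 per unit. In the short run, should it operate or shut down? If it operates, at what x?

From TC, MC = TC'(x) = 190 - 72x + 6x^2 and AVC = VC/x = 190 - 36x + 2x^2.
AVC hits its minimum where MC = AVC, at x = 9, giving min AVC = 190 - 36·9 + 2·9^2 = $28.
P = $268 exceeds min AVC = $28, so the firm stays open.
Solving P = MC: -78 - 72x + 6x^2 = 0 ⇒ x = -1 or 13. On the upward-sloping branch, x* = 13.
Check: AVC at x = 13 is $60 ≤ P, so revenue covers variable cost.
Profit = P·x − TC = 268·13 − 1050 = $2434.

Produce at x = 13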